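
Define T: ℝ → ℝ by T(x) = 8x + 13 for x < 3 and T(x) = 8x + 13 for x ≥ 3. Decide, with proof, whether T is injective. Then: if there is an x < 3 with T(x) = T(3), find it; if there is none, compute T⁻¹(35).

Both pieces are strictly increasing (slopes 8 and 8), so each is injective on its own interval.
The left piece maps (−∞, 3) onto (−∞, 37); the right piece maps [3, ∞) onto [37, ∞).
These images are disjoint, so no value is attained by both pieces. Hence T is injective.
Because the two images are disjoint, no x < 3 has T(x) = T(3), so we compute T⁻¹(35): 35 lies in (−∞, 37), so solve 8x + 13 = 35: x = (35 − 13)/8 = 11/4.

11/4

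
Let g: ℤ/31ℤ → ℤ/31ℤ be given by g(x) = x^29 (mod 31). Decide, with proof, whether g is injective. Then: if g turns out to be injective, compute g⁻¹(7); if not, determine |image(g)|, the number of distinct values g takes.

Since 31 is prime, the nonzero elements of ℤ/31ℤ form a cyclic group of order 30.
As gcd(29, 30) = 1, raising to the 29th power is a bijection on this group: if x_1^29 ≡ x_2^29 then (x_1x_2^{−1})^29 = 1, and the only element of order dividing gcd(29, 30) = 1 is 1, so x_1 = x_2.
With g(0) = 0 this makes g injective on all of ℤ/31ℤ, hence bijective (finite equal-size domain and codomain). In particular g is injective.
Since g is injective, we find the preimage of 7. The inverse of x ↦ x^29 on (ℤ/31ℤ)^× is x ↦ x^29, because 29·29 = 841 = 28·30 + 1 ≡ 1 (mod 30) and x^{30} = 1 for x ≠ 0 (Fermat). So g⁻¹(7) = 7^29 mod 31.
Repeated squaring mod 31: 7^1 ≡ 7, 7^2 ≡ 7² = 49 ≡ 18, 7^4 ≡ 18² = 324 ≡ 14, 7^8 ≡ 14² = 196 ≡ 10, 7^16 ≡ 10² = 100 ≡ 7. Since 29 = 16 + 8 + 4 + 1, 7^29 ≡ 7·10·14·7: 7·10 = 70 ≡ 8, then 8·14 = 112 ≡ 19, then 19·7 = 133 ≡ 9. So 7^29 ≡ 9 (mod 31).
Hence g⁻¹(7) = 9.

9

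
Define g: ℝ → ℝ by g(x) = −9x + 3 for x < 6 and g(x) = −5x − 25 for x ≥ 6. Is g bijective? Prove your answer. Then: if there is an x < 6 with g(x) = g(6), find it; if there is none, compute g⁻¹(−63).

38/5

Both pieces are strictly decreasing (slopes −9 and −5), so each is injective on its own interval.
The left piece maps (−∞, 6) onto (−51, ∞); the right piece maps [6, ∞) onto (−∞, −55].
The images leave a gap (−51 has no preimage), so g is not surjective, hence not bijective.
Because the two images are disjoint, no x < 6 has g(x) = g(6), so we compute g⁻¹(−63): −63 lies in (−∞, −55], so solve −5x − 25 = −63: x = (−63 + 25)/(−5) = 38/5.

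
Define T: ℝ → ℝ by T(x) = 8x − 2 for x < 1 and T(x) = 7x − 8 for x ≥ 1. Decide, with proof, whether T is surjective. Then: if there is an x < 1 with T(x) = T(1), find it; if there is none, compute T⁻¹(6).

Both pieces are strictly increasing (slopes 8 and 7), so each is injective on its own interval.
The left piece maps (−∞, 1) onto (−∞, 6); the right piece maps [1, ∞) onto [−1, ∞).
The union (−∞, 6) ∪ [−1, ∞) covers ℝ, so T is surjective.
For the follow-up: the images overlap, so an x < 1 with T(x) = T(1) exists. T(1) = −1; solving 8x − 2 = −1 for x < 1 gives x = (−1 + 2)/8 = 1/8.

1/8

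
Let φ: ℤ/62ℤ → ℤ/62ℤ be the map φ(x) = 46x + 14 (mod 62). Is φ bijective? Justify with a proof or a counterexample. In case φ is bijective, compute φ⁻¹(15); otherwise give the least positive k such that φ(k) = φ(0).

Recall: φ is injective if φ(u) = φ(v) implies u = v.
We have gcd(46, 62) = 2 > 1. Taking u = 0 and v = 31: φ(0) = 14 and φ(31) = 46·31 + 14 = 1440 ≡ 14 (mod 62).
So φ(0) = φ(31) while 0 ≠ 31, hence φ is not injective, hence not bijective.
Since φ is not bijective, we find the least positive k with φ(k) = φ(0): this means 46k ≡ 0 (mod 62), i.e. 62 ∣ 46k. Since gcd(46, 62) = 2, dividing through by 2 this holds exactly when 31 ∣ 23k, and as gcd(23, 31) = 1, exactly when 31 ∣ k.
The smallest positive such k is 31.

31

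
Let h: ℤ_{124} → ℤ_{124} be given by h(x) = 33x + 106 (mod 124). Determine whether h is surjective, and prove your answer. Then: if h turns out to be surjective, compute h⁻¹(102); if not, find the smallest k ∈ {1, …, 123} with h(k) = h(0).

60

Since gcd(33, 124) = 1, 33 is invertible modulo 124. Euclid's algorithm: 124 = 3·33 + 25, 33 = 1·25 + 8, 25 = 3·8 + 1; back-substituting gives 1 = 109·33 − 29·124, so 33⁻¹ ≡ 109 (mod 124).
For any y ∈ ℤ_{124}, x = 109(y − 106) mod 124 satisfies h(x) = 33·109(y − 106) + 106 ≡ y (since 33·109 ≡ 1 mod 124). So every y has a preimage.
Hence h is surjective.
Since h is surjective, we find h⁻¹(102): we need 33x ≡ 102 − 106 ≡ 120 (mod 124). Using 33⁻¹ = 109: x ≡ 109·120 = 13080 = 105·124 + 60, so x = 60.
Check: h(60) = 33·60 + 106 = 2086 = 16·124 + 102 ≡ 102 (mod 124).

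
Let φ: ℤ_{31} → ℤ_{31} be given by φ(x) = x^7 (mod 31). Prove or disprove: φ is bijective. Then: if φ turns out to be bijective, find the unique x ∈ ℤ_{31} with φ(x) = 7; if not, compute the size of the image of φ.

Since 31 is prime, the nonzero elements of ℤ_{31} form a cyclic group of order 30.
As gcd(7, 30) = 1, raising to the 7th power is a bijection on this group: if u^7 ≡ v^7 then (uv^{−1})^7 = 1, and the only element of order dividing gcd(7, 30) = 1 is 1, so u = v.
With φ(0) = 0 this makes φ injective on all of ℤ_{31}, hence bijective (finite equal-size domain and codomain). In particular φ is bijective.
Since φ is bijective, we find the preimage of 7. The inverse of x ↦ x^7 on (ℤ_{31})^× is x ↦ x^13, because 7·13 = 91 = 3·30 + 1 ≡ 1 (mod 30) and x^{30} = 1 for x ≠ 0 (Fermat). So φ⁻¹(7) = 7^13 mod 31.
Repeated squaring mod 31: 7^1 ≡ 7, 7^2 ≡ 7² = 49 ≡ 18, 7^4 ≡ 18² = 324 ≡ 14, 7^8 ≡ 14² = 196 ≡ 10. Since 13 = 8 + 4 + 1, 7^13 ≡ 10·14·7: 10·14 = 140 ≡ 16, then 16·7 = 112 ≡ 19. So 7^13 ≡ 19 (mod 31).
Hence φ⁻¹(7) = 19.

19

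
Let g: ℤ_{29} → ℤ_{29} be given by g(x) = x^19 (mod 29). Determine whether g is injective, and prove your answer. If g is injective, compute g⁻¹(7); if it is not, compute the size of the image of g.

Since 29 is prime, the nonzero elements of ℤ_{29} form a cyclic group of order 28.
As gcd(19, 28) = 1, raising to the 19th power is a bijection on this group: if u^19 ≡ v^19 then (uv^{−1})^19 = 1, and the only element of order dividing gcd(19, 28) = 1 is 1, so u = v.
With g(0) = 0 this makes g injective on all of ℤ_{29}, hence bijective (finite equal-size domain and codomain). In particular g is injective.
Since g is injective, we find the preimage of 7. The inverse of x ↦ x^19 on (ℤ_{29})^× is x ↦ x^3, because 19·3 = 57 = 2·28 + 1 ≡ 1 (mod 28) and x^{28} = 1 for x ≠ 0 (Fermat). So g⁻¹(7) = 7^3 mod 29.
Repeated squaring mod 29: 7^1 ≡ 7, 7^2 ≡ 7² = 49 ≡ 20. Since 3 = 2 + 1, 7^3 ≡ 20·7: 20·7 = 140 ≡ 24. So 7^3 ≡ 24 (mod 29).
Hence g⁻¹(7) = 24.

24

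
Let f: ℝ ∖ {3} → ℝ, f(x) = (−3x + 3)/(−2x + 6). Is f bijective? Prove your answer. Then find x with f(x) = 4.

21/5

If f(x) = 3/2, cross-multiplying gives −2(−3x + 3) = −3(−2x + 6), which simplifies to −6 = −18 — false.  So 3/2 has no preimage and f is not surjective.
Hence f is not bijective.
Solving f(x) = 4: cross-multiplying gives −3x + 3 = 4(−2x + 6), which rearranges to 5x = 21, so x = 21/5.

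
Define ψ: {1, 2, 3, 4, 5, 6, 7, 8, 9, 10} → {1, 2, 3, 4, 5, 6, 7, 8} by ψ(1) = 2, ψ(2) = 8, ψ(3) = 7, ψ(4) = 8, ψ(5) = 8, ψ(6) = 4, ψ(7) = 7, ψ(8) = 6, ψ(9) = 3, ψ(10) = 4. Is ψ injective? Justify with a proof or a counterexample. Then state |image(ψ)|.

ψ(2) = 8 = ψ(4) with 2 ≠ 4, so ψ is not injective.
The image of ψ is {2, 3, 4, 6, 7, 8}, which has 6 elements.

6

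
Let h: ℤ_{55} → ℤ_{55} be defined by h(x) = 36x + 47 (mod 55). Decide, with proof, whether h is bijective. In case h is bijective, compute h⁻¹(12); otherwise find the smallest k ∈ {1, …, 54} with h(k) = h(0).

If h(u) = h(v), then 36u ≡ 36v (mod 55). Because gcd(36, 55) = 1, we may cancel 36 to get u ≡ v (mod 55).
We now compute 36⁻¹ mod 55 explicitly. Euclid's algorithm: 55 = 1·36 + 19, 36 = 1·19 + 17, 19 = 1·17 + 2, 17 = 8·2 + 1; back-substituting gives 1 = 26·36 − 17·55, so 36⁻¹ ≡ 26 (mod 55).
Then y ↦ 26(y − 47) is a two-sided inverse to h, so every y ∈ ℤ_{55} has a preimage.
So h is bijective.
Since h is bijective, we compute h⁻¹(12): solve 36x + 47 ≡ 12 (mod 55), i.e. 36x ≡ 20 (mod 55).
Multiplying by 36⁻¹ = 26 gives x ≡ 26·20 = 520 = 9·55 + 25 ≡ 25 (mod 55).
Check: h(25) = 36·25 + 47 = 947 = 17·55 + 12 ≡ 12 (mod 55).

25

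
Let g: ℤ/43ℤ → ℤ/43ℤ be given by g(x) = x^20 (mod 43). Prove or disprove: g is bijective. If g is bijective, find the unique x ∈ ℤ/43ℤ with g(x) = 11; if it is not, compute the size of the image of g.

g(21): Repeated squaring mod 43: 21^1 ≡ 21, 21^2 ≡ 21² = 441 ≡ 11, 21^4 ≡ 11² = 121 ≡ 35, 21^8 ≡ 35² = 1225 ≡ 21, 21^16 ≡ 21² = 441 ≡ 11. Since 20 = 16 + 4, 21^20 ≡ 11·35: 11·35 = 385 ≡ 41. So 21^20 ≡ 41 (mod 43).
g(22): Repeated squaring mod 43: 22^1 ≡ 22, 22^2 ≡ 22² = 484 ≡ 11, 22^4 ≡ 11² = 121 ≡ 35, 22^8 ≡ 35² = 1225 ≡ 21, 22^16 ≡ 21² = 441 ≡ 11. Since 20 = 16 + 4, 22^20 ≡ 11·35: 11·35 = 385 ≡ 41. So 22^20 ≡ 41 (mod 43).
So g(21) = g(22) = 41 while 21 ≠ 22, thus g is not injective, hence not bijective.
Since g is not bijective, we determine |image(g)|. Computing x^20 mod 43 for each x (by repeated squaring, reducing mod 43 at every step), the values g(0), g(1), …, g(42) are: 0, 1, 21, 14, 11, 17, 36, 6, 16, 24, 13, 4, 25, 10, 40, 23, 35, 38, 31, 9, 15, 41, 41, 15, 9, 31, 38, 35, 23, 40, 10, 25, 4, 13, 24, 16, 6, 36, 17, 11, 14, 21, 1.
The distinct values are {0, 1, 4, 6, 9, 10, 11, 13, 14, 15, 16, 17, 21, 23, 24, 25, 31, 35, 36, 38, 40, 41}; there are 22 of them.

22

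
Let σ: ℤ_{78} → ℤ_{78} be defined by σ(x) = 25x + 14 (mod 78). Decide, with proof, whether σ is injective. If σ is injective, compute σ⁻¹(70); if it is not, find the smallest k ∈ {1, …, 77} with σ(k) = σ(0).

74

Recall: σ is injective if σ(s) = σ(t) implies s = t.
Suppose σ(s) = σ(t) in ℤ_{78}. Then 25s + 14 ≡ 25t + 14 (mod 78), hence 25(s − t) ≡ 0 (mod 78).
Since gcd(25, 78) = 1, 25 is invertible modulo 78, thus s − t ≡ 0 (mod 78), i.e. s = t.
Therefore σ is injective.
We now compute 25⁻¹ mod 78 explicitly. Euclid's algorithm: 78 = 3·25 + 3, 25 = 8·3 + 1; back-substituting gives 1 = 25·25 − 8·78, so 25⁻¹ ≡ 25 (mod 78).
Since σ is injective, we compute σ⁻¹(70): solve 25x + 14 ≡ 70 (mod 78), i.e. 25x ≡ 56 (mod 78).
Multiplying by 25⁻¹ = 25 gives x ≡ 25·56 = 1400 = 17·78 + 74 ≡ 74 (mod 78).
Check: σ(74) = 25·74 + 14 = 1864 = 23·78 + 70 ≡ 70 (mod 78).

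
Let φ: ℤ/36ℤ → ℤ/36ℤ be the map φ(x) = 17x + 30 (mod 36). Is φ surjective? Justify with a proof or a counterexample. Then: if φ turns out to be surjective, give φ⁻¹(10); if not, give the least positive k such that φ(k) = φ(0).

20

Recall: φ is surjective if every y in the codomain equals φ(x) for some x in the domain.
Since gcd(17, 36) = 1, 17 is invertible modulo 36. Euclid's algorithm: 36 = 2·17 + 2, 17 = 8·2 + 1; back-substituting gives 1 = 17·17 − 8·36, so 17⁻¹ ≡ 17 (mod 36).
For any y ∈ ℤ/36ℤ, x = 17(y − 30) mod 36 satisfies φ(x) = 17·17(y − 30) + 30 ≡ y (since 17·17 ≡ 1 mod 36). So every y has a preimage.
Therefore φ is surjective.
Since φ is surjective, we compute φ⁻¹(10): solve 17x + 30 ≡ 10 (mod 36), i.e. 17x ≡ 16 (mod 36).
Multiplying by 17⁻¹ = 17 gives x ≡ 17·16 = 272 = 7·36 + 20 ≡ 20 (mod 36).
Check: φ(20) = 17·20 + 30 = 370 = 10·36 + 10 ≡ 10 (mod 36).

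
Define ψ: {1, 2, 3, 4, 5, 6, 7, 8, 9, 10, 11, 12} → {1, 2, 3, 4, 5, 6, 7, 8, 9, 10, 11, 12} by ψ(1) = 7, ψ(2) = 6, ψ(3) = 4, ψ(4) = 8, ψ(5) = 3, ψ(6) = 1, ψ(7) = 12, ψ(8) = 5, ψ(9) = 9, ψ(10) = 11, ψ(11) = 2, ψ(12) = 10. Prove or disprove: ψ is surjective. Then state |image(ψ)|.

Every element of the codomain has a preimage: 1 = ψ(6), 2 = ψ(11), 3 = ψ(5), 4 = ψ(3), 5 = ψ(8), 6 = ψ(2), 7 = ψ(1), 8 = ψ(4), 9 = ψ(9), 10 = ψ(12), 11 = ψ(10), 12 = ψ(7).
Thus ψ is surjective.
The image of ψ is {1, 2, 3, 4, 5, 6, 7, 8, 9, 10, 11, 12}, which has 12 elements.

12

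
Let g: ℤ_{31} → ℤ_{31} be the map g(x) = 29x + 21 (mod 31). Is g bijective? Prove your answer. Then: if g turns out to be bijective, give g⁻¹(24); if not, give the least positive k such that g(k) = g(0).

If g(a) = g(b), then 29a ≡ 29b (mod 31). Because gcd(29, 31) = 1, we may cancel 29 to get a ≡ b (mod 31).
We now compute 29⁻¹ mod 31 explicitly. Euclid's algorithm: 31 = 1·29 + 2, 29 = 14·2 + 1; back-substituting gives 1 = 15·29 − 14·31, so 29⁻¹ ≡ 15 (mod 31).
For any y ∈ ℤ_{31}, x = 15(y − 21) mod 31 satisfies g(x) = 29·15(y − 21) + 21 ≡ y (since 29·15 ≡ 1 mod 31). So every y has a preimage.
Thus g is bijective.
Since g is bijective, we find g⁻¹(24): we need 29x ≡ 24 − 21 ≡ 3 (mod 31). Using 29⁻¹ = 15: x ≡ 15·3 = 45 = 1·31 + 14, so x = 14.
Check: g(14) = 29·14 + 21 = 427 = 13·31 + 24 ≡ 24 (mod 31).

14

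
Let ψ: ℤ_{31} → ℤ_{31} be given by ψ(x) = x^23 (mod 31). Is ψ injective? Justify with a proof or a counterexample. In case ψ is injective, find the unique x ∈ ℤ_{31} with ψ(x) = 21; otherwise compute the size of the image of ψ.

Since 31 is prime, the nonzero elements of ℤ_{31} form a cyclic group of order 30.
As gcd(23, 30) = 1, raising to the 23rd power is a bijection on this group: if a^23 ≡ b^23 then (ab^{−1})^23 = 1, and the only element of order dividing gcd(23, 30) = 1 is 1, so a = b.
With ψ(0) = 0 this makes ψ injective on all of ℤ_{31}, hence bijective (finite equal-size domain and codomain). In particular ψ is injective.
Since ψ is injective, we find the preimage of 21. The inverse of x ↦ x^23 on (ℤ_{31})^× is x ↦ x^17, because 23·17 = 391 = 13·30 + 1 ≡ 1 (mod 30) and x^{30} = 1 for x ≠ 0 (Fermat). So ψ⁻¹(21) = 21^17 mod 31.
Repeated squaring mod 31: 21^1 ≡ 21, 21^2 ≡ 21² = 441 ≡ 7, 21^4 ≡ 7² = 49 ≡ 18, 21^8 ≡ 18² = 324 ≡ 14, 21^16 ≡ 14² = 196 ≡ 10. Since 17 = 16 + 1, 21^17 ≡ 10·21: 10·21 = 210 ≡ 24. So 21^17 ≡ 24 (mod 31).
Hence ψ⁻¹(21) = 24.

24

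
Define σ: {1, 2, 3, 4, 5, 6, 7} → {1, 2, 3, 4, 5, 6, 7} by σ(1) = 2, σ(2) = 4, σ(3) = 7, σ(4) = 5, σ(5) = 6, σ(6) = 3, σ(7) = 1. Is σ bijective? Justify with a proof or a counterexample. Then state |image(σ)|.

The values 2, 4, 7, 5, 6, 3, 1 are a permutation of {1, 2, 3, 4, 5, 6, 7}: each element appears exactly once.
So σ is injective and surjective, hence bijective.
The image of σ is {1, 2, 3, 4, 5, 6, 7}, which has 7 elements.

7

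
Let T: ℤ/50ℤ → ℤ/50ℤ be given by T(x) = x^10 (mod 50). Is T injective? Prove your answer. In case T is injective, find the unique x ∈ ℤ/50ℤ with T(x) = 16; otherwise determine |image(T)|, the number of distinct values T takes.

6

T(4): Repeated squaring mod 50: 4^1 ≡ 4, 4^2 ≡ 4² = 16, 4^4 ≡ 16² = 256 ≡ 6, 4^8 ≡ 6² = 36. Since 10 = 8 + 2, 4^10 ≡ 36·16: 36·16 = 576 ≡ 26. So 4^10 ≡ 26 (mod 50).
T(6): Repeated squaring mod 50: 6^1 ≡ 6, 6^2 ≡ 6² = 36, 6^4 ≡ 36² = 1296 ≡ 46, 6^8 ≡ 46² = 2116 ≡ 16. Since 10 = 8 + 2, 6^10 ≡ 16·36: 16·36 = 576 ≡ 26. So 6^10 ≡ 26 (mod 50).
So T(4) = T(6) = 26 while 4 ≠ 6, therefore T is not injective.
Since T is not injective, we determine |image(T)|. Computing x^10 mod 50 for each x (by repeated squaring, reducing mod 50 at every step), the values T(0), T(1), …, T(49) are: 0, 1, 24, 49, 26, 25, 26, 49, 24, 1, 0, 1, 24, 49, 26, 25, 26, 49, 24, 1, 0, 1, 24, 49, 26, 25, 26, 49, 24, 1, 0, 1, 24, 49, 26, 25, 26, 49, 24, 1, 0, 1, 24, 49, 26, 25, 26, 49, 24, 1.
The distinct values are {0, 1, 24, 25, 26, 49}; there are 6 of them.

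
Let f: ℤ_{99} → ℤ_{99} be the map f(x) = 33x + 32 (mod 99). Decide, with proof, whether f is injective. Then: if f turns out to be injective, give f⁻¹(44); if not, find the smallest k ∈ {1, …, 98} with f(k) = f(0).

3

We have gcd(33, 99) = 33 > 1. Taking x_1 = 0 and x_2 = 3: f(0) = 32 and f(3) = 33·3 + 32 = 131 ≡ 32 (mod 99).
So f(0) = f(3) while 0 ≠ 3, thus f is not injective.
Since f is not injective, we find the least positive k with f(k) = f(0): this means 33k ≡ 0 (mod 99), i.e. 99 ∣ 33k. Since gcd(33, 99) = 33, dividing through by 33 this holds exactly when 3 ∣ k.
The smallest positive such k is 3.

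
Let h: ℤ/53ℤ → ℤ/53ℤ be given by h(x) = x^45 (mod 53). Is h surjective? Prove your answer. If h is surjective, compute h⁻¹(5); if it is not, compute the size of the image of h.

33

Since 53 is prime, the nonzero elements of ℤ/53ℤ form a cyclic group of order 52.
As gcd(45, 52) = 1, raising to the 45th power is a bijection on this group: if a^45 ≡ b^45 then (ab^{−1})^45 = 1, and the only element of order dividing gcd(45, 52) = 1 is 1, so a = b.
With h(0) = 0 this makes h injective on all of ℤ/53ℤ, hence bijective (finite equal-size domain and codomain). In particular h is surjective.
Since h is surjective, we find the preimage of 5. The inverse of x ↦ x^45 on (ℤ/53ℤ)^× is x ↦ x^37, because 45·37 = 1665 = 32·52 + 1 ≡ 1 (mod 52) and x^{52} = 1 for x ≠ 0 (Fermat). So h⁻¹(5) = 5^37 mod 53.
Repeated squaring mod 53: 5^1 ≡ 5, 5^2 ≡ 5² = 25, 5^4 ≡ 25² = 625 ≡ 42, 5^8 ≡ 42² = 1764 ≡ 15, 5^16 ≡ 15² = 225 ≡ 13, 5^32 ≡ 13² = 169 ≡ 10. Since 37 = 32 + 4 + 1, 5^37 ≡ 10·42·5: 10·42 = 420 ≡ 49, then 49·5 = 245 ≡ 33. So 5^37 ≡ 33 (mod 53).
Hence h⁻¹(5) = 33.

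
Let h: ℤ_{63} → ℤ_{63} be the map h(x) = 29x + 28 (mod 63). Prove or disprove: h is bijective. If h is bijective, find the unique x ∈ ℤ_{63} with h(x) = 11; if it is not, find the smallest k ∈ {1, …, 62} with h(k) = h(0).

32

Recall: h is injective if h(a) = h(b) implies a = b.
Suppose h(a) = h(b) in ℤ_{63}. Then 29a + 28 ≡ 29b + 28 (mod 63), hence 29(a − b) ≡ 0 (mod 63).
Since gcd(29, 63) = 1, 29 is invertible modulo 63, therefore a − b ≡ 0 (mod 63), i.e. a = b.
We now compute 29⁻¹ mod 63 explicitly. Euclid's algorithm: 63 = 2·29 + 5, 29 = 5·5 + 4, 5 = 1·4 + 1; back-substituting gives 1 = 50·29 − 23·63, so 29⁻¹ ≡ 50 (mod 63).
Then y ↦ 50(y − 28) is a two-sided inverse to h, so every y ∈ ℤ_{63} has a preimage.
Thus h is bijective.
Since h is bijective, we find h⁻¹(11): we need 29x ≡ 11 − 28 ≡ 46 (mod 63). Using 29⁻¹ = 50: x ≡ 50·46 = 2300 = 36·63 + 32, so x = 32.
Check: h(32) = 29·32 + 28 = 956 = 15·63 + 11 ≡ 11 (mod 63).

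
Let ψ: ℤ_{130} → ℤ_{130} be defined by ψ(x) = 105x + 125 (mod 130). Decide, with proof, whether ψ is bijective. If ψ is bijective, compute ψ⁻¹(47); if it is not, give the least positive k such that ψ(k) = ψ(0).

26

Recall that ψ is injective when ψ(u) = ψ(v) forces u = v.
We have gcd(105, 130) = 5 > 1. Taking u = 0 and v = 26: ψ(0) = 125 and ψ(26) = 105·26 + 125 = 2855 ≡ 125 (mod 130).
So ψ(0) = ψ(26) while 0 ≠ 26, thus ψ is not injective, hence not bijective.
Since ψ is not bijective, we find the least positive k with ψ(k) = ψ(0): this means 105k ≡ 0 (mod 130), i.e. 130 ∣ 105k. Since gcd(105, 130) = 5, dividing through by 5 this holds exactly when 26 ∣ 21k, and as gcd(21, 26) = 1, exactly when 26 ∣ k.
The smallest positive such k is 26.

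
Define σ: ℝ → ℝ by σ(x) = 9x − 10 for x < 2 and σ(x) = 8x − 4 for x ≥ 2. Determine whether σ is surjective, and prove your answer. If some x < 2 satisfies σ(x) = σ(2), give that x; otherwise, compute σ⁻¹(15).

Both pieces are strictly increasing (slopes 9 and 8), so each is injective on its own interval.
The left piece maps (−∞, 2) onto (−∞, 8); the right piece maps [2, ∞) onto [12, ∞).
The union (−∞, 8) ∪ [12, ∞) omits the interval between 8 and 12; in particular 8 has no preimage. So σ is not surjective.
Because the two images are disjoint, no x < 2 has σ(x) = σ(2), so we compute σ⁻¹(15): 15 lies in [12, ∞), so solve 8x − 4 = 15: x = (15 + 4)/8 = 19/8.

19/8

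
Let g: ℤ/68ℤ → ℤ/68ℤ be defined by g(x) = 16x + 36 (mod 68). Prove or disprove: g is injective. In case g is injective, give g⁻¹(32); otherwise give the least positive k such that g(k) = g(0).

By definition, g is injective when g(u) = g(v) forces u = v.
We have gcd(16, 68) = 4 > 1. Taking u = 0 and v = 17: g(0) = 36 and g(17) = 16·17 + 36 = 308 ≡ 36 (mod 68).
So g(0) = g(17) while 0 ≠ 17, thus g is not injective.
Since g is not injective, we find the least positive k with g(k) = g(0): this means 16k ≡ 0 (mod 68), i.e. 68 ∣ 16k. Since gcd(16, 68) = 4, dividing through by 4 this holds exactly when 17 ∣ 4k, and as gcd(4, 17) = 1, exactly when 17 ∣ k.
The smallest positive such k is 17.

17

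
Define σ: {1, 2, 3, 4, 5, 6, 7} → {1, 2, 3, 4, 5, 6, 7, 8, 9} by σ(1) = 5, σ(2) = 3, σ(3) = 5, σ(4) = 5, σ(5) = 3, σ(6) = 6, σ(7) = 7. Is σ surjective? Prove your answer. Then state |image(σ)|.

4

No element maps to 1, so σ is not surjective.
The image of σ is {3, 5, 6, 7}, which has 4 elements.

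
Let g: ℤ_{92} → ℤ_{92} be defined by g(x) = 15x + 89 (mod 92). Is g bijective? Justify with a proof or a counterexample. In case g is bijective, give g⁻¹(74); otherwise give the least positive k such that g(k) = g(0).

91

If g(a) = g(b), then 15a ≡ 15b (mod 92). Because gcd(15, 92) = 1, we may cancel 15 to get a ≡ b (mod 92).
We now compute 15⁻¹ mod 92 explicitly. Euclid's algorithm: 92 = 6·15 + 2, 15 = 7·2 + 1; back-substituting gives 1 = 43·15 − 7·92, so 15⁻¹ ≡ 43 (mod 92).
For any y ∈ ℤ_{92}, x = 43(y − 89) mod 92 satisfies g(x) = 15·43(y − 89) + 89 ≡ y (since 15·43 ≡ 1 mod 92). So every y has a preimage.
So g is bijective.
Since g is bijective, we find g⁻¹(74): we need 15x ≡ 74 − 89 ≡ 77 (mod 92). Using 15⁻¹ = 43: x ≡ 43·77 = 3311 = 35·92 + 91, so x = 91.
Check: g(91) = 15·91 + 89 = 1454 = 15·92 + 74 ≡ 74 (mod 92).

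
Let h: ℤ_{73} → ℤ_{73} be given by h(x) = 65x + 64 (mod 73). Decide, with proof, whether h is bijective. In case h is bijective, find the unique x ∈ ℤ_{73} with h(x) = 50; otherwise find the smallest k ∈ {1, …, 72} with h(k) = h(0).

Suppose h(a) = h(b) in ℤ_{73}. Then 65a + 64 ≡ 65b + 64 (mod 73), hence 65(a − b) ≡ 0 (mod 73).
Since gcd(65, 73) = 1, 65 is invertible modulo 73, therefore a − b ≡ 0 (mod 73), i.e. a = b.
We now compute 65⁻¹ mod 73 explicitly. Euclid's algorithm: 73 = 1·65 + 8, 65 = 8·8 + 1; back-substituting gives 1 = 9·65 − 8·73, so 65⁻¹ ≡ 9 (mod 73).
Then y ↦ 9(y − 64) is a two-sided inverse to h, so every y ∈ ℤ_{73} has a preimage.
Therefore h is bijective.
Since h is bijective, we find h⁻¹(50): we need 65x ≡ 50 − 64 ≡ 59 (mod 73). Using 65⁻¹ = 9: x ≡ 9·59 = 531 = 7·73 + 20, so x = 20.
Check: h(20) = 65·20 + 64 = 1364 = 18·73 + 50 ≡ 50 (mod 73).

20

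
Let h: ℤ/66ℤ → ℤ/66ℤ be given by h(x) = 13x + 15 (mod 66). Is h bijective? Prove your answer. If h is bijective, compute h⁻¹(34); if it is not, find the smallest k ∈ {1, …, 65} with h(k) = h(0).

Suppose h(a) = h(b) in ℤ/66ℤ. Then 13a + 15 ≡ 13b + 15 (mod 66), so 13(a − b) ≡ 0 (mod 66).
Since gcd(13, 66) = 1, 13 is invertible modulo 66, thus a − b ≡ 0 (mod 66), i.e. a = b.
We now compute 13⁻¹ mod 66 explicitly. Euclid's algorithm: 66 = 5·13 + 1; back-substituting gives 1 = 61·13 − 12·66, so 13⁻¹ ≡ 61 (mod 66).
Then y ↦ 61(y − 15) is a two-sided inverse to h, so every y ∈ ℤ/66ℤ has a preimage.
Thus h is bijective.
Since h is bijective, we compute h⁻¹(34): solve 13x + 15 ≡ 34 (mod 66), i.e. 13x ≡ 19 (mod 66).
Multiplying by 13⁻¹ = 61 gives x ≡ 61·19 = 1159 = 17·66 + 37 ≡ 37 (mod 66).
Check: h(37) = 13·37 + 15 = 496 = 7·66 + 34 ≡ 34 (mod 66).

37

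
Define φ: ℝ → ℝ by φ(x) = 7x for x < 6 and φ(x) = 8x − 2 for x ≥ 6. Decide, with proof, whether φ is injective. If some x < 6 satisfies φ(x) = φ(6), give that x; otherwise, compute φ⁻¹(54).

Both pieces are strictly increasing (slopes 7 and 8), so each is injective on its own interval.
The left piece maps (−∞, 6) onto (−∞, 42); the right piece maps [6, ∞) onto [46, ∞).
These images are disjoint, so no value is attained by both pieces. Hence φ is injective.
Because the two images are disjoint, no x < 6 has φ(x) = φ(6), so we compute φ⁻¹(54): 54 lies in [46, ∞), so solve 8x − 2 = 54: x = (54 + 2)/8 = 7.

7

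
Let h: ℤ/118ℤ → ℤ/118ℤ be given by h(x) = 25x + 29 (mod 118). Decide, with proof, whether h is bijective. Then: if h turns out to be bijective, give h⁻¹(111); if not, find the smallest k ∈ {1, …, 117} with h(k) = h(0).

If h(a) = h(b), then 25a ≡ 25b (mod 118). Because gcd(25, 118) = 1, we may cancel 25 to get a ≡ b (mod 118).
We now compute 25⁻¹ mod 118 explicitly. Euclid's algorithm: 118 = 4·25 + 18, 25 = 1·18 + 7, 18 = 2·7 + 4, 7 = 1·4 + 3, 4 = 1·3 + 1; back-substituting gives 1 = 85·25 − 18·118, so 25⁻¹ ≡ 85 (mod 118).
For any y ∈ ℤ/118ℤ, x = 85(y − 29) mod 118 satisfies h(x) = 25·85(y − 29) + 29 ≡ y (since 25·85 ≡ 1 mod 118). So every y has a preimage.
Thus h is bijective.
Since h is bijective, we compute h⁻¹(111): solve 25x + 29 ≡ 111 (mod 118), i.e. 25x ≡ 82 (mod 118).
Multiplying by 25⁻¹ = 85 gives x ≡ 85·82 = 6970 = 59·118 + 8 ≡ 8 (mod 118).
Check: h(8) = 25·8 + 29 = 229 = 1·118 + 111 ≡ 111 (mod 118).

8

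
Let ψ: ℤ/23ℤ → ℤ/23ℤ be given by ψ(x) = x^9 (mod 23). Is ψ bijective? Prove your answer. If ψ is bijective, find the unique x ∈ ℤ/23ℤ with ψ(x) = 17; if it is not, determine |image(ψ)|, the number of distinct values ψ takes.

Since 23 is prime, the nonzero elements of ℤ/23ℤ form a cyclic group of order 22.
As gcd(9, 22) = 1, raising to the 9th power is a bijection on this group: if x_1^9 ≡ x_2^9 then (x_1x_2^{−1})^9 = 1, and the only element of order dividing gcd(9, 22) = 1 is 1, so x_1 = x_2.
With ψ(0) = 0 this makes ψ injective on all of ℤ/23ℤ, hence bijective (finite equal-size domain and codomain). In particular ψ is bijective.
Since ψ is bijective, we find the preimage of 17. The inverse of x ↦ x^9 on (ℤ/23ℤ)^× is x ↦ x^5, because 9·5 = 45 = 2·22 + 1 ≡ 1 (mod 22) and x^{22} = 1 for x ≠ 0 (Fermat). So ψ⁻¹(17) = 17^5 mod 23.
Repeated squaring mod 23: 17^1 ≡ 17, 17^2 ≡ 17² = 289 ≡ 13, 17^4 ≡ 13² = 169 ≡ 8. Since 5 = 4 + 1, 17^5 ≡ 8·17: 8·17 = 136 ≡ 21. So 17^5 ≡ 21 (mod 23).
Hence ψ⁻¹(17) = 21.

21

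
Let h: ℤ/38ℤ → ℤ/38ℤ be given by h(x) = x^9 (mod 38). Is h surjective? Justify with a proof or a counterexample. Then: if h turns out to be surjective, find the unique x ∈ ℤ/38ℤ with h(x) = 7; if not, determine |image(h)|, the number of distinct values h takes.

h(1) = 1^9 = 1.
h(5): Repeated squaring mod 38: 5^1 ≡ 5, 5^2 ≡ 5² = 25, 5^4 ≡ 25² = 625 ≡ 17, 5^8 ≡ 17² = 289 ≡ 23. Since 9 = 8 + 1, 5^9 ≡ 23·5: 23·5 = 115 ≡ 1. So 5^9 ≡ 1 (mod 38).
So h(1) = h(5) = 1 while 1 ≠ 5, so h is not injective.
A non-injective map from the 38-element set ℤ/38ℤ to itself takes at most 37 distinct values, so it cannot be surjective. So h is not surjective.
Since h is not surjective, we determine |image(h)|. Computing x^9 mod 38 for each x (by repeated squaring, reducing mod 38 at every step), the values h(0), h(1), …, h(37) are: 0, 1, 18, 37, 20, 1, 20, 1, 18, 1, 18, 1, 18, 37, 18, 37, 20, 1, 18, 19, 20, 37, 18, 1, 20, 1, 20, 37, 20, 37, 20, 37, 18, 37, 18, 1, 20, 37.
The distinct values are {0, 1, 18, 19, 20, 37}; there are 6 of them.

6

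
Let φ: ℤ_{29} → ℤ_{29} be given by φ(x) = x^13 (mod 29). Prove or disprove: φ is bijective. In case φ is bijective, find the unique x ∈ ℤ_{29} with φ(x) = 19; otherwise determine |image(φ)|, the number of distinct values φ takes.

3

Since 29 is prime, the nonzero elements of ℤ_{29} form a cyclic group of order 28.
As gcd(13, 28) = 1, raising to the 13th power is a bijection on this group: if u^13 ≡ v^13 then (uv^{−1})^13 = 1, and the only element of order dividing gcd(13, 28) = 1 is 1, so u = v.
With φ(0) = 0 this makes φ injective on all of ℤ_{29}, hence bijective (finite equal-size domain and codomain). In particular φ is bijective.
Since φ is bijective, we find the preimage of 19. The inverse of x ↦ x^13 on (ℤ_{29})^× is x ↦ x^13, because 13·13 = 169 = 6·28 + 1 ≡ 1 (mod 28) and x^{28} = 1 for x ≠ 0 (Fermat). So φ⁻¹(19) = 19^13 mod 29.
Repeated squaring mod 29: 19^1 ≡ 19, 19^2 ≡ 19² = 361 ≡ 13, 19^4 ≡ 13² = 169 ≡ 24, 19^8 ≡ 24² = 576 ≡ 25. Since 13 = 8 + 4 + 1, 19^13 ≡ 25·24·19: 25·24 = 600 ≡ 20, then 20·19 = 380 ≡ 3. So 19^13 ≡ 3 (mod 29).
Hence φ⁻¹(19) = 3.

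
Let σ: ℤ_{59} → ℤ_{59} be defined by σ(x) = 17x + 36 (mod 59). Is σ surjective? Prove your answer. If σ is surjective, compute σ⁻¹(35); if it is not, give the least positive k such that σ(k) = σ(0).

Recall that σ is surjective if every y in the codomain equals σ(x) for some x in the domain.
Since gcd(17, 59) = 1, 17 is invertible modulo 59. Euclid's algorithm: 59 = 3·17 + 8, 17 = 2·8 + 1; back-substituting gives 1 = 7·17 − 2·59, so 17⁻¹ ≡ 7 (mod 59).
Then y ↦ 7(y − 36) is a two-sided inverse to σ, so every y ∈ ℤ_{59} has a preimage.
So σ is surjective.
Since σ is surjective, we find σ⁻¹(35): we need 17x ≡ 35 − 36 ≡ 58 (mod 59). Using 17⁻¹ = 7: x ≡ 7·58 = 406 = 6·59 + 52, so x = 52.
Check: σ(52) = 17·52 + 36 = 920 = 15·59 + 35 ≡ 35 (mod 59).

52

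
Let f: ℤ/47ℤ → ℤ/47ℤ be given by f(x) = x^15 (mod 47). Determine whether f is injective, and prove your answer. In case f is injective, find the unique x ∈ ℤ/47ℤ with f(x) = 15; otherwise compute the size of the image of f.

Since 47 is prime, the nonzero elements of ℤ/47ℤ form a cyclic group of order 46.
As gcd(15, 46) = 1, raising to the 15th power is a bijection on this group: if x_1^15 ≡ x_2^15 then (x_1x_2^{−1})^15 = 1, and the only element of order dividing gcd(15, 46) = 1 is 1, so x_1 = x_2.
With f(0) = 0 this makes f injective on all of ℤ/47ℤ, hence bijective (finite equal-size domain and codomain). In particular f is injective.
Since f is injective, we find the preimage of 15. The inverse of x ↦ x^15 on (ℤ/47ℤ)^× is x ↦ x^43, because 15·43 = 645 = 14·46 + 1 ≡ 1 (mod 46) and x^{46} = 1 for x ≠ 0 (Fermat). So f⁻¹(15) = 15^43 mod 47.
Repeated squaring mod 47: 15^1 ≡ 15, 15^2 ≡ 15² = 225 ≡ 37, 15^4 ≡ 37² = 1369 ≡ 6, 15^8 ≡ 6² = 36, 15^16 ≡ 36² = 1296 ≡ 27, 15^32 ≡ 27² = 729 ≡ 24. Since 43 = 32 + 8 + 2 + 1, 15^43 ≡ 24·36·37·15: 24·36 = 864 ≡ 18, then 18·37 = 666 ≡ 8, then 8·15 = 120 ≡ 26. So 15^43 ≡ 26 (mod 47).
Hence f⁻¹(15) = 26.

26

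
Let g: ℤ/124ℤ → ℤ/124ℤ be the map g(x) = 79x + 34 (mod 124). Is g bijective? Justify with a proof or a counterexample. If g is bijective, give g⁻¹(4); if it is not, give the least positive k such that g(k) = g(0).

42

If g(u) = g(v), then 79u ≡ 79v (mod 124). Because gcd(79, 124) = 1, we may cancel 79 to get u ≡ v (mod 124).
We now compute 79⁻¹ mod 124 explicitly. Euclid's algorithm: 124 = 1·79 + 45, 79 = 1·45 + 34, 45 = 1·34 + 11, 34 = 3·11 + 1; back-substituting gives 1 = 11·79 − 7·124, so 79⁻¹ ≡ 11 (mod 124).
Then y ↦ 11(y − 34) is a two-sided inverse to g, so every y ∈ ℤ/124ℤ has a preimage.
Hence g is bijective.
Since g is bijective, we compute g⁻¹(4): solve 79x + 34 ≡ 4 (mod 124), i.e. 79x ≡ 94 (mod 124).
Multiplying by 79⁻¹ = 11 gives x ≡ 11·94 = 1034 = 8·124 + 42 ≡ 42 (mod 124).
Check: g(42) = 79·42 + 34 = 3352 = 27·124 + 4 ≡ 4 (mod 124).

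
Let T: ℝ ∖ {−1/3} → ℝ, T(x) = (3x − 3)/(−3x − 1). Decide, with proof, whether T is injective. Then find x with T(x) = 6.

-1/7

Suppose T(a) = T(b). Cross-multiplying: (3a − 3)(−3b − 1) = (3b − 3)(−3a − 1).
Expanding both sides and cancelling the symmetric terms leaves −12·(a − b) = 0. Since −12 ≠ 0, a = b. So T is injective.
Solving T(x) = 6: cross-multiplying gives 3x − 3 = 6(−3x − 1), which rearranges to 21x = −3, so x = −1/7.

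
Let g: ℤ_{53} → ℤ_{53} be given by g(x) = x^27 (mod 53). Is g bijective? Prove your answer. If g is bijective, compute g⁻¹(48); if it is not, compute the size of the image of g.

Since 53 is prime, the nonzero elements of ℤ_{53} form a cyclic group of order 52.
As gcd(27, 52) = 1, raising to the 27th power is a bijection on this group: if u^27 ≡ v^27 then (uv^{−1})^27 = 1, and the only element of order dividing gcd(27, 52) = 1 is 1, so u = v.
With g(0) = 0 this makes g injective on all of ℤ_{53}, hence bijective (finite equal-size domain and codomain). In particular g is bijective.
Since g is bijective, we find the preimage of 48. The inverse of x ↦ x^27 on (ℤ_{53})^× is x ↦ x^27, because 27·27 = 729 = 14·52 + 1 ≡ 1 (mod 52) and x^{52} = 1 for x ≠ 0 (Fermat). So g⁻¹(48) = 48^27 mod 53.
Repeated squaring mod 53: 48^1 ≡ 48, 48^2 ≡ 48² = 2304 ≡ 25, 48^4 ≡ 25² = 625 ≡ 42, 48^8 ≡ 42² = 1764 ≡ 15, 48^16 ≡ 15² = 225 ≡ 13. Since 27 = 16 + 8 + 2 + 1, 48^27 ≡ 13·15·25·48: 13·15 = 195 ≡ 36, then 36·25 = 900 ≡ 52, then 52·48 = 2496 ≡ 5. So 48^27 ≡ 5 (mod 53).
Hence g⁻¹(48) = 5.

5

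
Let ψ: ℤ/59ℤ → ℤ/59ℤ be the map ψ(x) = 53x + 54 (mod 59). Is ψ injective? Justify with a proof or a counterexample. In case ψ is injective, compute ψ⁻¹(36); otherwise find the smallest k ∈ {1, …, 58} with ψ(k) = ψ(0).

Suppose ψ(a) = ψ(b) in ℤ/59ℤ. Then 53a + 54 ≡ 53b + 54 (mod 59), so 53(a − b) ≡ 0 (mod 59).
Since gcd(53, 59) = 1, 53 is invertible modulo 59, therefore a − b ≡ 0 (mod 59), i.e. a = b.
So ψ is injective.
We now compute 53⁻¹ mod 59 explicitly. Euclid's algorithm: 59 = 1·53 + 6, 53 = 8·6 + 5, 6 = 1·5 + 1; back-substituting gives 1 = 49·53 − 44·59, so 53⁻¹ ≡ 49 (mod 59).
Since ψ is injective, we compute ψ⁻¹(36): solve 53x + 54 ≡ 36 (mod 59), i.e. 53x ≡ 41 (mod 59).
Multiplying by 53⁻¹ = 49 gives x ≡ 49·41 = 2009 = 34·59 + 3 ≡ 3 (mod 59).
Check: ψ(3) = 53·3 + 54 = 213 = 3·59 + 36 ≡ 36 (mod 59).

3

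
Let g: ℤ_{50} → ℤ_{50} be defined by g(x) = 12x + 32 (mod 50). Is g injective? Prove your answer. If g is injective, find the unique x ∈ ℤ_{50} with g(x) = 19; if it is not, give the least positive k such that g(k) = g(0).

We have gcd(12, 50) = 2 > 1. Taking x_1 = 0 and x_2 = 25: g(0) = 32 and g(25) = 12·25 + 32 = 332 ≡ 32 (mod 50).
So g(0) = g(25) while 0 ≠ 25, therefore g is not injective.
Since g is not injective, we find the least positive k with g(k) = g(0): this means 12k ≡ 0 (mod 50), i.e. 50 ∣ 12k. Since gcd(12, 50) = 2, dividing through by 2 this holds exactly when 25 ∣ 6k, and as gcd(6, 25) = 1, exactly when 25 ∣ k.
The smallest positive such k is 25.

25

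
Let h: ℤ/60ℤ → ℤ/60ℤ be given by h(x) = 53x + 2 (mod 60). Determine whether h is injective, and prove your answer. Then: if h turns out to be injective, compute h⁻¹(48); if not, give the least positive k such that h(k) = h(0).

Recall that h is injective when h(u) = h(v) forces u = v.
Suppose h(u) = h(v) in ℤ/60ℤ. Then 53u + 2 ≡ 53v + 2 (mod 60), hence 53(u − v) ≡ 0 (mod 60).
Since gcd(53, 60) = 1, 53 is invertible modulo 60, thus u − v ≡ 0 (mod 60), i.e. u = v.
Hence h is injective.
We now compute 53⁻¹ mod 60 explicitly. Euclid's algorithm: 60 = 1·53 + 7, 53 = 7·7 + 4, 7 = 1·4 + 3, 4 = 1·3 + 1; back-substituting gives 1 = 17·53 − 15·60, so 53⁻¹ ≡ 17 (mod 60).
Since h is injective, we compute h⁻¹(48): solve 53x + 2 ≡ 48 (mod 60), i.e. 53x ≡ 46 (mod 60).
Multiplying by 53⁻¹ = 17 gives x ≡ 17·46 = 782 = 13·60 + 2 ≡ 2 (mod 60).
Check: h(2) = 53·2 + 2 = 108 = 1·60 + 48 ≡ 48 (mod 60).

2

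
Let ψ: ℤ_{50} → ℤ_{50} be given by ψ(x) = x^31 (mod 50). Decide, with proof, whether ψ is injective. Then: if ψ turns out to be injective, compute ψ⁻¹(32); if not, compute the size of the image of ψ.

42

ψ(0) = 0^31 = 0.
ψ(10): Repeated squaring mod 50: 10^1 ≡ 10, 10^2 ≡ 10² = 100 ≡ 0, 10^4 ≡ 0² = 0, 10^8 ≡ 0² = 0, 10^16 ≡ 0² = 0. Since 31 = 16 + 8 + 4 + 2 + 1, 10^31 ≡ 0·0·0·0·10: 0·0 = 0, then 0·0 = 0, then 0·0 = 0, then 0·10 = 0. So 10^31 ≡ 0 (mod 50).
So ψ(0) = ψ(10) = 0 while 0 ≠ 10, thus ψ is not injective.
Since ψ is not injective, we determine |image(ψ)|. Computing x^31 mod 50 for each x (by repeated squaring, reducing mod 50 at every step), the values ψ(0), ψ(1), …, ψ(49) are: 0, 1, 48, 47, 4, 25, 6, 43, 42, 9, 0, 11, 38, 37, 14, 25, 16, 33, 32, 19, 0, 21, 28, 27, 24, 25, 26, 23, 22, 29, 0, 31, 18, 17, 34, 25, 36, 13, 12, 39, 0, 41, 8, 7, 44, 25, 46, 3, 2, 49.
The distinct values are {0, 1, 2, 3, 4, 6, 7, 8, 9, 11, 12, 13, 14, 16, 17, 18, 19, 21, 22, 23, 24, 25, 26, 27, 28, 29, 31, 32, 33, 34, 36, 37, 38, 39, 41, 42, 43, 44, 46, 47, 48, 49}; there are 42 of them.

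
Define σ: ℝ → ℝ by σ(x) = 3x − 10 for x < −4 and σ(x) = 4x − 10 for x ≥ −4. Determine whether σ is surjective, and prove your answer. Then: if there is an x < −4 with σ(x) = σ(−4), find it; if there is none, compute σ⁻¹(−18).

Both pieces are strictly increasing (slopes 3 and 4), so each is injective on its own interval.
The left piece maps (−∞, −4) onto (−∞, −22); the right piece maps [−4, ∞) onto [−26, ∞).
The union (−∞, −22) ∪ [−26, ∞) covers ℝ, so σ is surjective.
For the follow-up: the images overlap, so an x < −4 with σ(x) = σ(−4) exists. σ(−4) = −26; solving 3x − 10 = −26 for x < −4 gives x = (−26 + 10)/3 = −16/3.

-16/3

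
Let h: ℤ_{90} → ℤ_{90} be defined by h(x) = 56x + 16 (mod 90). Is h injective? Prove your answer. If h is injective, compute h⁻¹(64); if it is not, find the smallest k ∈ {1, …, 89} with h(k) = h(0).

We have gcd(56, 90) = 2 > 1. Taking a = 0 and b = 45: h(0) = 16 and h(45) = 56·45 + 16 = 2536 ≡ 16 (mod 90).
So h(0) = h(45) while 0 ≠ 45, so h is not injective.
Since h is not injective, we find the least positive k with h(k) = h(0): this means 56k ≡ 0 (mod 90), i.e. 90 ∣ 56k. Since gcd(56, 90) = 2, dividing through by 2 this holds exactly when 45 ∣ 28k, and as gcd(28, 45) = 1, exactly when 45 ∣ k.
The smallest positive such k is 45.

45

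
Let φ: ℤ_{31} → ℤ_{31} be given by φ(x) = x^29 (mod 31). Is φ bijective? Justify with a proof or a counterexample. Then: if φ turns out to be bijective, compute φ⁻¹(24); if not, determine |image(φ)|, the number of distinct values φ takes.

22

Since 31 is prime, the nonzero elements of ℤ_{31} form a cyclic group of order 30.
As gcd(29, 30) = 1, raising to the 29th power is a bijection on this group: if x_1^29 ≡ x_2^29 then (x_1x_2^{−1})^29 = 1, and the only element of order dividing gcd(29, 30) = 1 is 1, so x_1 = x_2.
With φ(0) = 0 this makes φ injective on all of ℤ_{31}, hence bijective (finite equal-size domain and codomain). In particular φ is bijective.
Since φ is bijective, we find the preimage of 24. The inverse of x ↦ x^29 on (ℤ_{31})^× is x ↦ x^29, because 29·29 = 841 = 28·30 + 1 ≡ 1 (mod 30) and x^{30} = 1 for x ≠ 0 (Fermat). So φ⁻¹(24) = 24^29 mod 31.
Repeated squaring mod 31: 24^1 ≡ 24, 24^2 ≡ 24² = 576 ≡ 18, 24^4 ≡ 18² = 324 ≡ 14, 24^8 ≡ 14² = 196 ≡ 10, 24^16 ≡ 10² = 100 ≡ 7. Since 29 = 16 + 8 + 4 + 1, 24^29 ≡ 7·10·14·24: 7·10 = 70 ≡ 8, then 8·14 = 112 ≡ 19, then 19·24 = 456 ≡ 22. So 24^29 ≡ 22 (mod 31).
Hence φ⁻¹(24) = 22.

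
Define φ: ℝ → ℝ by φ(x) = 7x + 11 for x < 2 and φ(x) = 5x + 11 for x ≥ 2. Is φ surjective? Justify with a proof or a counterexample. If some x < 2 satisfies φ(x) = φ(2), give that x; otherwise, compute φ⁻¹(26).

10/7

Both pieces are strictly increasing (slopes 7 and 5), so each is injective on its own interval.
The left piece maps (−∞, 2) onto (−∞, 25); the right piece maps [2, ∞) onto [21, ∞).
The union (−∞, 25) ∪ [21, ∞) covers ℝ, so φ is surjective.
For the follow-up: the images overlap, so an x < 2 with φ(x) = φ(2) exists. φ(2) = 21; solving 7x + 11 = 21 for x < 2 gives x = (21 − 11)/7 = 10/7.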